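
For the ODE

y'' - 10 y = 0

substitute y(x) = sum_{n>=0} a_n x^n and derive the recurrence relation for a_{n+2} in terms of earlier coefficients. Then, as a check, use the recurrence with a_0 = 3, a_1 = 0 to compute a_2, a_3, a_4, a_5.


Substitute y = sum_n a_n x^n into y'' + (const) y = 0.
y''(x) = sum_{n>=0} (n+2)(n+1) a_{n+2} x^n.
The ODE becomes sum_n [(n+2)(n+1) a_{n+2} - 10 a_n] x^n = 0.
Setting each coefficient to zero gives the recurrence:
  (n+2)(n+1) a_{n+2} - 10 a_n = 0,
  a_{n+2} = 10 / ((n+1)(n+2)) a_n.

Check with a_0 = 3, a_1 = 0 (apply the recurrence for n = 0, 1, 2, 3): a_0 = 3, a_1 = 0, a_2 = 15, a_3 = 0, a_4 = 25/2, a_5 = 0.

a_{n+2} = 10/((n+1)(n+2)) * a_n; check: a_0 = 3, a_1 = 0, a_2 = 15, a_3 = 0, a_4 = 25/2, a_5 = 0


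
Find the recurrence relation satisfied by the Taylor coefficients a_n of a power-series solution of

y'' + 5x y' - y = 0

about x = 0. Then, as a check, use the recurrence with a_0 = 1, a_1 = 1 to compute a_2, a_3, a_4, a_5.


Substitute y = sum_n a_n x^n.
y''(x) has coefficient (n+2)(n+1) a_{n+2} at x^n;
5 x y'(x) has coefficient 5 n a_n at x^n (shift);
-y(x) has coefficient -1 a_n at x^n.
Matching x^n: (n+2)(n+1) a_{n+2} + (5n - 1) a_n = 0.
Thus a_{n+2} = (-5n + 1) / ((n+1)(n+2)) * a_n.

Check with a_0 = 1, a_1 = 1 (apply the recurrence for n = 0, 1, 2, 3): a_0 = 1, a_1 = 1, a_2 = 1/2, a_3 = -2/3, a_4 = -3/8, a_5 = 7/15.

a_(n+2) = (-5n + 1) / ((n+1)(n+2)) * a_n; check: a_0 = 1, a_1 = 1, a_2 = 1/2, a_3 = -2/3, a_4 = -3/8, a_5 = 7/15


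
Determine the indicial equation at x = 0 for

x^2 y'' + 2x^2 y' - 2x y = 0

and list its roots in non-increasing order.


Divide by x^2 to reach normal form y'' + P_1(x) y' + P_2(x) y = 0 with P_1(x) = 2 and P_2(x) = -2/x.
x = 0 is a singular point because the y-coefficient -2/x has a pole at x = 0.
It is a regular singular point because x P_1(x) = p(x) = 2x and x^2 P_2(x) = q(x) = -2x are polynomials, hence analytic at x = 0.
p(0) = 0,  q(0) = 0.
Indicial equation: r(r-1) + p(0) r + q(0) = 0, i.e. r^2 + (p(0) - 1) r + q(0) = 0, i.e. r^2 - 1 r = 0.
Discriminant: (-1)^2 - 4(0) = 1, so r = (1 ± 1)/2.
Solving: r_1 = 1, r_2 = 0.

indicial: r^2 - 1 r = 0; roots r_1 = 1, r_2 = 0


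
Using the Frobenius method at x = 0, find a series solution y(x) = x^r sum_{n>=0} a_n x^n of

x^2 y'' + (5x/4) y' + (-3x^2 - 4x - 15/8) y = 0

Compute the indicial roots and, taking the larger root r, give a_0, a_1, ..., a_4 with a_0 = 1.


Write in Frobenius form y'' + (p(x)/x) y' + (q(x)/x^2) y = 0:
  p(x) = 5/4,  q(x) = -3x^2 - 4x - 15/8.
Indicial equation: r(r-1) + (5/4) r + (-15/8) = 0 -> roots r_1 = 5/4, r_2 = -3/2.
Take r = r_1 = 5/4. Let y(x) = x^r sum_{n>=0} a_n x^n with a_0 = 1.
Substitute y = x^r sum a_n x^n and match x^{r+n}. The recurrence is
  D(n) a_n - 4 a_{n-1} - 3 a_{n-2} = 0,  where D(n) = (r+n)(r+n-1) + (5/4)(r+n) + (-15/8).
  a_n = [4 a_{n-1} + 3 a_{n-2}] / D(n).
Since the indicial polynomial factors as (r - r_1)(r - r_2), D(n) = (r_1 + n - r_1)(r_1 + n - r_2) = n(n + 11/4).
Evaluating step by step (a_0 = 1):
  n = 1: D(1) = 1(1 + 11/4) = 15/4; numerator = 4(1) = 4; a_1 = (4)/(15/4) = 16/15
  n = 2: D(2) = 2(2 + 11/4) = 19/2; numerator = 4(16/15) + 3(1) = 109/15; a_2 = (109/15)/(19/2) = 218/285
  n = 3: D(3) = 3(3 + 11/4) = 69/4; numerator = 4(218/285) + 3(16/15) = 1784/285; a_3 = (1784/285)/(69/4) = 7136/19665
  n = 4: D(4) = 4(4 + 11/4) = 27; numerator = 4(7136/19665) + 3(218/285) = 14734/3933; a_4 = (14734/3933)/(27) = 14734/106191

r = 5/4; a_0 = 1; a_1 = 16/15; a_2 = 218/285; a_3 = 7136/19665; a_4 = 14734/106191


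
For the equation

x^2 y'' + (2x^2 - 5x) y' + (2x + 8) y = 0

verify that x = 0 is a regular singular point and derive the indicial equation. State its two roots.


Divide by x^2 to reach normal form y'' + P_1(x) y' + P_2(x) y = 0 with P_1(x) = 2 - 5/x and P_2(x) = 2/x + 8/x^2.
x = 0 is a singular point because the y'-coefficient 2 - 5/x has a pole at x = 0 and the y-coefficient 2/x + 8/x^2 has a pole at x = 0.
It is a regular singular point because x P_1(x) = p(x) = 2x - 5 and x^2 P_2(x) = q(x) = 2x + 8 are polynomials, hence analytic at x = 0.
p(0) = -5,  q(0) = 8.
Indicial equation: r(r-1) + p(0) r + q(0) = 0, i.e. r^2 + (p(0) - 1) r + q(0) = 0, i.e. r^2 - 6 r + 8 = 0.
Discriminant: (-6)^2 - 4(8) = 4, so r = (6 ± 2)/2.
Solving: r_1 = 4, r_2 = 2.

indicial: r^2 - 6 r + 8 = 0; roots r_1 = 4, r_2 = 2


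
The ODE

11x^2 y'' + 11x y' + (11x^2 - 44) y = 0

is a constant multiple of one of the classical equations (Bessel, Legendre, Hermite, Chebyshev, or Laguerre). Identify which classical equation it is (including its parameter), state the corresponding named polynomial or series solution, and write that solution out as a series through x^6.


All three coefficients share the factor 11; dividing through by 11 gives  x^2 y'' + x y' + (x^2 - 4) y = 0.
This matches the Bessel equation x^2 y'' + x y' + (x^2 - nu^2) y = 0 with nu^2 = 4, so nu = 2; the solution bounded at x = 0 is J_2(x).
Frobenius at x = 0: indicial roots ±nu; for r = nu the recurrence k(k + 2nu) c_k = -c_{k-2} gives the standard series J_nu(x) = sum_{k>=0} (-1)^k / (k! (k+nu)!) (x/2)^(2k+nu). Evaluate the first 3 terms:
  k = 0: (-1)^0 / (0! * 2! * 2^2) x^2 = 1/(1*2*4) x^2 = (1/8) x^2
  k = 1: (-1)^1 / (1! * 3! * 2^4) x^4 = -1/(1*6*16) x^4 = (-1/96) x^4
  k = 2: (-1)^2 / (2! * 4! * 2^6) x^6 = 1/(2*24*64) x^6 = (1/3072) x^6
Hence J_2(x) = x^6/3072 - x^4/96 + x^2/8 + ....

J_2(x); series = x^6/3072 - x^4/96 + x^2/8


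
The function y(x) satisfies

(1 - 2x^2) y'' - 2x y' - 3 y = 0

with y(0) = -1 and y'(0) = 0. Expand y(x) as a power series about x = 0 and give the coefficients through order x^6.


Ansatz: y(x) = sum_{n>=0} a_n x^n, so y'(x) = sum_{n>=1} n a_n x^(n-1) and y''(x) = sum_{n>=2} n(n-1) a_n x^(n-2).
Substitute into P(x) y'' + Q(x) y' + R(x) y = 0 with P(x) = 1 - 2x^2, Q(x) = -2x, R(x) = -3, and match powers of x.
Initial conditions: a_0 = -1, a_1 = 0.
Setting the coefficient of each power of x to zero and solving order by order (substituting the coefficients already found):
  x^0: 2 a_2 - 3 a_0 = 0  ->  2 a_2 = 3 a_0 = -3  ->  a_2 = -3/2
  x^1: 6 a_3 - 5 a_1 = 0  ->  6 a_3 = 5 a_1 = 0  ->  a_3 = 0
  x^2: 12 a_4 - 11 a_2 = 0  ->  12 a_4 = 11 a_2 = -33/2  ->  a_4 = -11/8
  x^3: 20 a_5 - 21 a_3 = 0  ->  20 a_5 = 21 a_3 = 0  ->  a_5 = 0
  x^4: 30 a_6 - 35 a_4 = 0  ->  30 a_6 = 35 a_4 = -385/8  ->  a_6 = -77/48
Truncated series: y(x) = -1 - (3/2) x^2 - (11/8) x^4 - (77/48) x^6 + O(x^7).

a_0 = -1; a_1 = 0; a_2 = -3/2; a_3 = 0; a_4 = -11/8; a_5 = 0; a_6 = -77/48


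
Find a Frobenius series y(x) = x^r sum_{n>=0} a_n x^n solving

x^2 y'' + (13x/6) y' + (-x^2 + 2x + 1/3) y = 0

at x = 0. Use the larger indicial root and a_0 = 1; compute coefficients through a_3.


Write in Frobenius form y'' + (p(x)/x) y' + (q(x)/x^2) y = 0:
  p(x) = 13/6,  q(x) = -x^2 + 2x + 1/3.
Indicial equation: r(r-1) + (13/6) r + (1/3) = 0 -> roots r_1 = -1/2, r_2 = -2/3.
Take r = r_1 = -1/2. Let y(x) = x^r sum_{n>=0} a_n x^n with a_0 = 1.
Substitute y = x^r sum a_n x^n and match x^{r+n}. The recurrence is
  D(n) a_n + 2 a_{n-1} - 1 a_{n-2} = 0,  where D(n) = (r+n)(r+n-1) + (13/6)(r+n) + (1/3).
  a_n = [-2 a_{n-1} + 1 a_{n-2}] / D(n).
Since the indicial polynomial factors as (r - r_1)(r - r_2), D(n) = (r_1 + n - r_1)(r_1 + n - r_2) = n(n + 1/6).
Evaluating step by step (a_0 = 1):
  n = 1: D(1) = 1(1 + 1/6) = 7/6; numerator = -2(1) = -2; a_1 = (-2)/(7/6) = -12/7
  n = 2: D(2) = 2(2 + 1/6) = 13/3; numerator = -2(-12/7) + 1(1) = 31/7; a_2 = (31/7)/(13/3) = 93/91
  n = 3: D(3) = 3(3 + 1/6) = 19/2; numerator = -2(93/91) + 1(-12/7) = -342/91; a_3 = (-342/91)/(19/2) = -36/91

r = -1/2; a_0 = 1; a_1 = -12/7; a_2 = 93/91; a_3 = -36/91


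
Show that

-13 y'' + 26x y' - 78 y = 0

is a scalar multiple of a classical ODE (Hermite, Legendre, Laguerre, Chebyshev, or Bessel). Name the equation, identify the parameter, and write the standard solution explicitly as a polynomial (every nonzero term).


All three coefficients share the factor -13; dividing through by -13 gives  y'' - 2x y' + 6 y = 0.
This matches the Hermite equation y'' - 2x y' + 2n y = 0 with 2n = 6, so n = 3; the polynomial solution is H_3(x).
With y = sum_k a_k x^k, matching x^k gives (k+2)(k+1) a_{k+2} = 2(k - n) a_k = 2(k - 3) a_k. The right side vanishes at k = 3, so the series with the parity of 3 terminates at degree 3.
Standard normalization: leading coefficient of H_n is 2^n, so a_3 = 2^3 = 8. Work downward with a_k = (k+1)(k+2) a_{k+2} / (2(k - n)):
  a_1 = (2)(3)(8) / (2(1 - 3)) = 48/(-4) = -12
Hence H_3(x) = 8 x^3 - 12 x.

H_3(x); series = 8 x^3 - 12 x


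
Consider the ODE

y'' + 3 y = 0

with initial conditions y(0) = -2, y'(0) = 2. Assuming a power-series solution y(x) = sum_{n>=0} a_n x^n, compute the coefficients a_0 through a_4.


Ansatz: y(x) = sum_{n>=0} a_n x^n, so y'(x) = sum_{n>=1} n a_n x^(n-1) and y''(x) = sum_{n>=2} n(n-1) a_n x^(n-2).
Substitute into P(x) y'' + Q(x) y' + R(x) y = 0 with P(x) = 1, Q(x) = 0, R(x) = 3, and match powers of x.
Initial conditions: a_0 = -2, a_1 = 2.
Setting the coefficient of each power of x to zero and solving order by order (substituting the coefficients already found):
  x^0: 2 a_2 + 3 a_0 = 0  ->  2 a_2 = -3 a_0 = 6  ->  a_2 = 3
  x^1: 6 a_3 + 3 a_1 = 0  ->  6 a_3 = -3 a_1 = -6  ->  a_3 = -1
  x^2: 12 a_4 + 3 a_2 = 0  ->  12 a_4 = -3 a_2 = -9  ->  a_4 = -3/4
Truncated series: y(x) = -2 + 2 x + 3 x^2 - x^3 - (3/4) x^4 + O(x^5).

a_0 = -2; a_1 = 2; a_2 = 3; a_3 = -1; a_4 = -3/4


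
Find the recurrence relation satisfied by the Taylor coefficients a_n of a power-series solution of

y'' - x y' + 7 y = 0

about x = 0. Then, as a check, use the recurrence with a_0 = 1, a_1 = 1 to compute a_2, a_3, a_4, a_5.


Substitute y = sum_n a_n x^n.
y''(x) has coefficient (n+2)(n+1) a_{n+2} at x^n;
-x y'(x) has coefficient -n a_n at x^n (shift);
7 y(x) has coefficient 7 a_n at x^n.
Matching x^n: (n+2)(n+1) a_{n+2} + (-n + 7) a_n = 0.
Thus a_{n+2} = (n - 7) / ((n+1)(n+2)) * a_n.

Check with a_0 = 1, a_1 = 1 (apply the recurrence for n = 0, 1, 2, 3): a_0 = 1, a_1 = 1, a_2 = -7/2, a_3 = -1, a_4 = 35/24, a_5 = 1/5.

a_(n+2) = (n - 7) / ((n+1)(n+2)) * a_n; check: a_0 = 1, a_1 = 1, a_2 = -7/2, a_3 = -1, a_4 = 35/24, a_5 = 1/5


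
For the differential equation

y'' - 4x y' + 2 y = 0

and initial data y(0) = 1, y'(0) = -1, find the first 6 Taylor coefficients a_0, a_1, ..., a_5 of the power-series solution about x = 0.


Ansatz: y(x) = sum_{n>=0} a_n x^n, so y'(x) = sum_{n>=1} n a_n x^(n-1) and y''(x) = sum_{n>=2} n(n-1) a_n x^(n-2).
Substitute into P(x) y'' + Q(x) y' + R(x) y = 0 with P(x) = 1, Q(x) = -4x, R(x) = 2, and match powers of x.
Initial conditions: a_0 = 1, a_1 = -1.
Setting the coefficient of each power of x to zero and solving order by order (substituting the coefficients already found):
  x^0: 2 a_2 + 2 a_0 = 0  ->  2 a_2 = -2 a_0 = -2  ->  a_2 = -1
  x^1: 6 a_3 - 2 a_1 = 0  ->  6 a_3 = 2 a_1 = -2  ->  a_3 = -1/3
  x^2: 12 a_4 - 6 a_2 = 0  ->  12 a_4 = 6 a_2 = -6  ->  a_4 = -1/2
  x^3: 20 a_5 - 10 a_3 = 0  ->  20 a_5 = 10 a_3 = -10/3  ->  a_5 = -1/6
Truncated series: y(x) = 1 - x - x^2 - (1/3) x^3 - (1/2) x^4 - (1/6) x^5 + O(x^6).

a_0 = 1; a_1 = -1; a_2 = -1; a_3 = -1/3; a_4 = -1/2; a_5 = -1/6


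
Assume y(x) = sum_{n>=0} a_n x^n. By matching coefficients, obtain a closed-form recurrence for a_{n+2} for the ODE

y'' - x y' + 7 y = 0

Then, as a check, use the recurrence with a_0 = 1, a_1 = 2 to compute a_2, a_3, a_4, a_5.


Substitute y = sum_n a_n x^n.
y''(x) has coefficient (n+2)(n+1) a_{n+2} at x^n;
-x y'(x) has coefficient -n a_n at x^n (shift);
7 y(x) has coefficient 7 a_n at x^n.
Matching x^n: (n+2)(n+1) a_{n+2} + (-n + 7) a_n = 0.
Thus a_{n+2} = (n - 7) / ((n+1)(n+2)) * a_n.

Check with a_0 = 1, a_1 = 2 (apply the recurrence for n = 0, 1, 2, 3): a_0 = 1, a_1 = 2, a_2 = -7/2, a_3 = -2, a_4 = 35/24, a_5 = 2/5.

a_(n+2) = (n - 7) / ((n+1)(n+2)) * a_n; check: a_0 = 1, a_1 = 2, a_2 = -7/2, a_3 = -2, a_4 = 35/24, a_5 = 2/5


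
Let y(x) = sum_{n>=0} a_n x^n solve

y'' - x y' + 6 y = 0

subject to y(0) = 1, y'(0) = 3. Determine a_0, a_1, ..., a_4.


Ansatz: y(x) = sum_{n>=0} a_n x^n, so y'(x) = sum_{n>=1} n a_n x^(n-1) and y''(x) = sum_{n>=2} n(n-1) a_n x^(n-2).
Substitute into P(x) y'' + Q(x) y' + R(x) y = 0 with P(x) = 1, Q(x) = -x, R(x) = 6, and match powers of x.
Initial conditions: a_0 = 1, a_1 = 3.
Setting the coefficient of each power of x to zero and solving order by order (substituting the coefficients already found):
  x^0: 2 a_2 + 6 a_0 = 0  ->  2 a_2 = -6 a_0 = -6  ->  a_2 = -3
  x^1: 6 a_3 + 5 a_1 = 0  ->  6 a_3 = -5 a_1 = -15  ->  a_3 = -5/2
  x^2: 12 a_4 + 4 a_2 = 0  ->  12 a_4 = -4 a_2 = 12  ->  a_4 = 1
Truncated series: y(x) = 1 + 3 x - 3 x^2 - (5/2) x^3 + x^4 + O(x^5).

a_0 = 1; a_1 = 3; a_2 = -3; a_3 = -5/2; a_4 = 1


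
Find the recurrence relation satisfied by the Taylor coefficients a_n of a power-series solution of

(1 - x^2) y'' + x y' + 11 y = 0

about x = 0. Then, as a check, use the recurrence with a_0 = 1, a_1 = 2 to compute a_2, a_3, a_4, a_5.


Substitute y = sum_n a_n x^n.
(1 - 1 x^2) y'' contributes (n+2)(n+1) a_{n+2} - n(n-1) a_n at x^n.
x y'(x) contributes n a_n at x^n.
11 y(x) contributes 11 a_n at x^n.
Matching x^n: (n+2)(n+1) a_{n+2} + (-n(n-1) + n + 11) a_n = 0.
Thus a_{n+2} = (n(n-1) - n - 11) / ((n+1)(n+2)) * a_n.

Check with a_0 = 1, a_1 = 2 (apply the recurrence for n = 0, 1, 2, 3): a_0 = 1, a_1 = 2, a_2 = -11/2, a_3 = -4, a_4 = 121/24, a_5 = 8/5.

a_(n+2) = (n(n-1) - n - 11) / ((n+1)(n+2)) * a_n; check: a_0 = 1, a_1 = 2, a_2 = -11/2, a_3 = -4, a_4 = 121/24, a_5 = 8/5


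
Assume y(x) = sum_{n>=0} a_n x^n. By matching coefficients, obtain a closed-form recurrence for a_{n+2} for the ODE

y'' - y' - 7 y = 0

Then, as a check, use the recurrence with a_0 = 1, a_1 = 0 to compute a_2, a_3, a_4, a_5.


Substitute y = sum_n a_n x^n.
y''(x) has coefficient (n+2)(n+1) a_{n+2} at x^n;
-y'(x) has coefficient -(n+1) a_{n+1} at x^n;
-7 y(x) has coefficient -7 a_n at x^n.
Matching x^n: (n+2)(n+1) a_{n+2} - (n+1) a_{n+1} - 7 a_n = 0.
Thus a_{n+2} = [(n+1) a_{n+1} + 7 a_n] / ((n+1)(n+2)).

Check with a_0 = 1, a_1 = 0 (apply the recurrence for n = 0, 1, 2, 3): a_0 = 1, a_1 = 0, a_2 = 7/2, a_3 = 7/6, a_4 = 7/3, a_5 = 7/8.

a_(n+2) = [(n+1) a_(n+1) + 7 a_n] / ((n+1)(n+2)); check: a_0 = 1, a_1 = 0, a_2 = 7/2, a_3 = 7/6, a_4 = 7/3, a_5 = 7/8


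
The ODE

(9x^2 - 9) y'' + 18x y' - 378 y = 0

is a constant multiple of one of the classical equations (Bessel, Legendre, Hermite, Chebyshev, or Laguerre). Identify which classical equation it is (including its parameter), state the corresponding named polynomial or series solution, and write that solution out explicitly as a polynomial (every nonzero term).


All three coefficients share the factor -9; dividing through by -9 gives  (1 - x^2) y'' - 2x y' + 42 y = 0.
This matches the Legendre equation (1 - x^2) y'' - 2x y' + n(n+1) y = 0 (note the -2x y' term) with n(n+1) = 42, so n = 6; the polynomial solution is P_6(x).
With y = sum_k a_k x^k, matching x^k gives (k+2)(k+1) a_{k+2} = [k(k+1) - n(n+1)] a_k = (k - 6)(k + 7) a_k. The right side vanishes at k = 6, so the series with the parity of 6 terminates at degree 6.
Standard normalization (P_n(1) = 1): leading coefficient (2n)!/(2^n (n!)^2) = 479001600/(64*518400) = 231/16, so a_6 = 231/16. Work downward with a_k = (k+1)(k+2) a_{k+2} / ((k - 6)(k + 7)):
  a_4 = (5)(6)(231/16) / ((4 - 6)(4 + 7)) = (3465/8)/(-22) = -315/16
  a_2 = (3)(4)(-315/16) / ((2 - 6)(2 + 7)) = (-945/4)/(-36) = 105/16
  a_0 = (1)(2)(105/16) / ((0 - 6)(0 + 7)) = (105/8)/(-42) = -5/16
Hence P_6(x) = 231 x^6/16 - 315 x^4/16 + 105 x^2/16 - 5/16.

P_6(x); series = 231 x^6/16 - 315 x^4/16 + 105 x^2/16 - 5/16


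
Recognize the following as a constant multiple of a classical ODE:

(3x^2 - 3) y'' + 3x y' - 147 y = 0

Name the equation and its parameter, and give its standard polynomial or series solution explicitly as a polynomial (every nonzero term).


All three coefficients share the factor -3; dividing through by -3 gives  (1 - x^2) y'' - x y' + 49 y = 0.
This matches the Chebyshev equation (1 - x^2) y'' - x y' + n^2 y = 0 (note the -x y' term, not -2x y') with n^2 = 49, so n = 7; the polynomial solution is T_7(x).
With y = sum_k a_k x^k, matching x^k gives (k+2)(k+1) a_{k+2} = (k^2 - n^2) a_k = (k - 7)(k + 7) a_k. The right side vanishes at k = 7, so the series with the parity of 7 terminates at degree 7.
Standard normalization: leading coefficient of T_n is 2^(n-1), so a_7 = 2^6 = 64. Work downward with a_k = (k+1)(k+2) a_{k+2} / ((k - 7)(k + 7)):
  a_5 = (6)(7)(64) / ((5 - 7)(5 + 7)) = 2688/(-24) = -112
  a_3 = (4)(5)(-112) / ((3 - 7)(3 + 7)) = -2240/(-40) = 56
  a_1 = (2)(3)(56) / ((1 - 7)(1 + 7)) = 336/(-48) = -7
Hence T_7(x) = 64 x^7 - 112 x^5 + 56 x^3 - 7 x.

T_7(x); series = 64 x^7 - 112 x^5 + 56 x^3 - 7 x


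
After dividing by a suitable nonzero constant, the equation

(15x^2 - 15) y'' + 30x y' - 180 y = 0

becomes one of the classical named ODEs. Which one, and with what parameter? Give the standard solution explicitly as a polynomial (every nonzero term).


All three coefficients share the factor -15; dividing through by -15 gives  (1 - x^2) y'' - 2x y' + 12 y = 0.
This matches the Legendre equation (1 - x^2) y'' - 2x y' + n(n+1) y = 0 (note the -2x y' term) with n(n+1) = 12, so n = 3; the polynomial solution is P_3(x).
With y = sum_k a_k x^k, matching x^k gives (k+2)(k+1) a_{k+2} = [k(k+1) - n(n+1)] a_k = (k - 3)(k + 4) a_k. The right side vanishes at k = 3, so the series with the parity of 3 terminates at degree 3.
Standard normalization (P_n(1) = 1): leading coefficient (2n)!/(2^n (n!)^2) = 720/(8*36) = 5/2, so a_3 = 5/2. Work downward with a_k = (k+1)(k+2) a_{k+2} / ((k - 3)(k + 4)):
  a_1 = (2)(3)(5/2) / ((1 - 3)(1 + 4)) = 15/(-10) = -3/2
Hence P_3(x) = 5 x^3/2 - 3 x/2.

P_3(x); series = 5 x^3/2 - 3 x/2


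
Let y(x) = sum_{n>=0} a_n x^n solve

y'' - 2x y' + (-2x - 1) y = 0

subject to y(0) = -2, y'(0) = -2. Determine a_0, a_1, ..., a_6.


Ansatz: y(x) = sum_{n>=0} a_n x^n, so y'(x) = sum_{n>=1} n a_n x^(n-1) and y''(x) = sum_{n>=2} n(n-1) a_n x^(n-2).
Substitute into P(x) y'' + Q(x) y' + R(x) y = 0 with P(x) = 1, Q(x) = -2x, R(x) = -2x - 1, and match powers of x.
Initial conditions: a_0 = -2, a_1 = -2.
Setting the coefficient of each power of x to zero and solving order by order (substituting the coefficients already found):
  x^0: 2 a_2 - a_0 = 0  ->  2 a_2 = a_0 = -2  ->  a_2 = -1
  x^1: 6 a_3 - 3 a_1 - 2 a_0 = 0  ->  6 a_3 = 3 a_1 + 2 a_0 = -10  ->  a_3 = -5/3
  x^2: 12 a_4 - 5 a_2 - 2 a_1 = 0  ->  12 a_4 = 5 a_2 + 2 a_1 = -9  ->  a_4 = -3/4
  x^3: 20 a_5 - 7 a_3 - 2 a_2 = 0  ->  20 a_5 = 7 a_3 + 2 a_2 = -41/3  ->  a_5 = -41/60
  x^4: 30 a_6 - 9 a_4 - 2 a_3 = 0  ->  30 a_6 = 9 a_4 + 2 a_3 = -121/12  ->  a_6 = -121/360
Truncated series: y(x) = -2 - 2 x - x^2 - (5/3) x^3 - (3/4) x^4 - (41/60) x^5 - (121/360) x^6 + O(x^7).

a_0 = -2; a_1 = -2; a_2 = -1; a_3 = -5/3; a_4 = -3/4; a_5 = -41/60; a_6 = -121/360


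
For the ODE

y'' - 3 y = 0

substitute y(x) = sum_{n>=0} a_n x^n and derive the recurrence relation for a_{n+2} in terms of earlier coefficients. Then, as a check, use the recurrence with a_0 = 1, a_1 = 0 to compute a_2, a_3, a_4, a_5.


Substitute y = sum_n a_n x^n into y'' + (const) y = 0.
y''(x) = sum_{n>=0} (n+2)(n+1) a_{n+2} x^n.
The ODE becomes sum_n [(n+2)(n+1) a_{n+2} - 3 a_n] x^n = 0.
Setting each coefficient to zero gives the recurrence:
  (n+2)(n+1) a_{n+2} - 3 a_n = 0,
  a_{n+2} = 3 / ((n+1)(n+2)) a_n.

Check with a_0 = 1, a_1 = 0 (apply the recurrence for n = 0, 1, 2, 3): a_0 = 1, a_1 = 0, a_2 = 3/2, a_3 = 0, a_4 = 3/8, a_5 = 0.

a_{n+2} = 3/((n+1)(n+2)) * a_n; check: a_0 = 1, a_1 = 0, a_2 = 3/2, a_3 = 0, a_4 = 3/8, a_5 = 0


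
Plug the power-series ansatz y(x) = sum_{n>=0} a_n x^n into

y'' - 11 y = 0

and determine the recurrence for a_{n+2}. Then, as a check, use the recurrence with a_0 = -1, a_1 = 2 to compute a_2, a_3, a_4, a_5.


Substitute y = sum_n a_n x^n into y'' + (const) y = 0.
y''(x) = sum_{n>=0} (n+2)(n+1) a_{n+2} x^n.
The ODE becomes sum_n [(n+2)(n+1) a_{n+2} - 11 a_n] x^n = 0.
Setting each coefficient to zero gives the recurrence:
  (n+2)(n+1) a_{n+2} - 11 a_n = 0,
  a_{n+2} = 11 / ((n+1)(n+2)) a_n.

Check with a_0 = -1, a_1 = 2 (apply the recurrence for n = 0, 1, 2, 3): a_0 = -1, a_1 = 2, a_2 = -11/2, a_3 = 11/3, a_4 = -121/24, a_5 = 121/60.

a_{n+2} = 11/((n+1)(n+2)) * a_n; check: a_0 = -1, a_1 = 2, a_2 = -11/2, a_3 = 11/3, a_4 = -121/24, a_5 = 121/60


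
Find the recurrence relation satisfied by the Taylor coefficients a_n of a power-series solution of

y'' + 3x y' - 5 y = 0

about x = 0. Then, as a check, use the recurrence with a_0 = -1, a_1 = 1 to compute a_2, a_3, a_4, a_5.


Substitute y = sum_n a_n x^n.
y''(x) has coefficient (n+2)(n+1) a_{n+2} at x^n;
3 x y'(x) has coefficient 3 n a_n at x^n (shift);
-5 y(x) has coefficient -5 a_n at x^n.
Matching x^n: (n+2)(n+1) a_{n+2} + (3n - 5) a_n = 0.
Thus a_{n+2} = (-3n + 5) / ((n+1)(n+2)) * a_n.

Check with a_0 = -1, a_1 = 1 (apply the recurrence for n = 0, 1, 2, 3): a_0 = -1, a_1 = 1, a_2 = -5/2, a_3 = 1/3, a_4 = 5/24, a_5 = -1/15.

a_(n+2) = (-3n + 5) / ((n+1)(n+2)) * a_n; check: a_0 = -1, a_1 = 1, a_2 = -5/2, a_3 = 1/3, a_4 = 5/24, a_5 = -1/15


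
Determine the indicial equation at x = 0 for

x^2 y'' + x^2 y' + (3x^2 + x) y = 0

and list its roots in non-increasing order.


Divide by x^2 to reach normal form y'' + P_1(x) y' + P_2(x) y = 0 with P_1(x) = 1 and P_2(x) = 3 + 1/x.
x = 0 is a singular point because the y-coefficient 3 + 1/x has a pole at x = 0.
It is a regular singular point because x P_1(x) = p(x) = x and x^2 P_2(x) = q(x) = 3x^2 + x are polynomials, hence analytic at x = 0.
p(0) = 0,  q(0) = 0.
Indicial equation: r(r-1) + p(0) r + q(0) = 0, i.e. r^2 + (p(0) - 1) r + q(0) = 0, i.e. r^2 - 1 r = 0.
Discriminant: (-1)^2 - 4(0) = 1, so r = (1 ± 1)/2.
Solving: r_1 = 1, r_2 = 0.

indicial: r^2 - 1 r = 0; roots r_1 = 1, r_2 = 0


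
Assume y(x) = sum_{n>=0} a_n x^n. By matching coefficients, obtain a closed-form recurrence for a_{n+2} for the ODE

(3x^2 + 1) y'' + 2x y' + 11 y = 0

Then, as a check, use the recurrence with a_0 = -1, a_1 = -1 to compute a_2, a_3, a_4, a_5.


Substitute y = sum_n a_n x^n.
(1 + 3 x^2) y'' contributes (n+2)(n+1) a_{n+2} + 3 n(n-1) a_n at x^n.
2 x y'(x) contributes 2 n a_n at x^n.
11 y(x) contributes 11 a_n at x^n.
Matching x^n: (n+2)(n+1) a_{n+2} + (3 n(n-1) + 2 n + 11) a_n = 0.
Thus a_{n+2} = (-3 n(n-1) - 2 n - 11) / ((n+1)(n+2)) * a_n.

Check with a_0 = -1, a_1 = -1 (apply the recurrence for n = 0, 1, 2, 3): a_0 = -1, a_1 = -1, a_2 = 11/2, a_3 = 13/6, a_4 = -77/8, a_5 = -91/24.

a_(n+2) = (-3 n(n-1) - 2 n - 11) / ((n+1)(n+2)) * a_n; check: a_0 = -1, a_1 = -1, a_2 = 11/2, a_3 = 13/6, a_4 = -77/8, a_5 = -91/24


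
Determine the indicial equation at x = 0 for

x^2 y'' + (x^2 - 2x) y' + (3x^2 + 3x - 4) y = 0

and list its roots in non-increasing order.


Divide by x^2 to reach normal form y'' + P_1(x) y' + P_2(x) y = 0 with P_1(x) = 1 - 2/x and P_2(x) = 3 + 3/x - 4/x^2.
x = 0 is a singular point because the y'-coefficient 1 - 2/x has a pole at x = 0 and the y-coefficient 3 + 3/x - 4/x^2 has a pole at x = 0.
It is a regular singular point because x P_1(x) = p(x) = x - 2 and x^2 P_2(x) = q(x) = 3x^2 + 3x - 4 are polynomials, hence analytic at x = 0.
p(0) = -2,  q(0) = -4.
Indicial equation: r(r-1) + p(0) r + q(0) = 0, i.e. r^2 + (p(0) - 1) r + q(0) = 0, i.e. r^2 - 3 r - 4 = 0.
Discriminant: (-3)^2 - 4(-4) = 25, so r = (3 ± 5)/2.
Solving: r_1 = 4, r_2 = -1.

indicial: r^2 - 3 r - 4 = 0; roots r_1 = 4, r_2 = -1


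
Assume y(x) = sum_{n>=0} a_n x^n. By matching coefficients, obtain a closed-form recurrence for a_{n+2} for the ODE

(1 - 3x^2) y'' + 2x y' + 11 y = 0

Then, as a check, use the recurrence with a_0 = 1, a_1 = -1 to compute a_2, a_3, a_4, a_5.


Substitute y = sum_n a_n x^n.
(1 - 3 x^2) y'' contributes (n+2)(n+1) a_{n+2} - 3 n(n-1) a_n at x^n.
2 x y'(x) contributes 2 n a_n at x^n.
11 y(x) contributes 11 a_n at x^n.
Matching x^n: (n+2)(n+1) a_{n+2} + (-3 n(n-1) + 2 n + 11) a_n = 0.
Thus a_{n+2} = (3 n(n-1) - 2 n - 11) / ((n+1)(n+2)) * a_n.

Check with a_0 = 1, a_1 = -1 (apply the recurrence for n = 0, 1, 2, 3): a_0 = 1, a_1 = -1, a_2 = -11/2, a_3 = 13/6, a_4 = 33/8, a_5 = 13/120.

a_(n+2) = (3 n(n-1) - 2 n - 11) / ((n+1)(n+2)) * a_n; check: a_0 = 1, a_1 = -1, a_2 = -11/2, a_3 = 13/6, a_4 = 33/8, a_5 = 13/120


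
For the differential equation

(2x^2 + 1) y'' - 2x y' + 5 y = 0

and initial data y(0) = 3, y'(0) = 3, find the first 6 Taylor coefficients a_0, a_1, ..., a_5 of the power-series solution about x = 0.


Ansatz: y(x) = sum_{n>=0} a_n x^n, so y'(x) = sum_{n>=1} n a_n x^(n-1) and y''(x) = sum_{n>=2} n(n-1) a_n x^(n-2).
Substitute into P(x) y'' + Q(x) y' + R(x) y = 0 with P(x) = 2x^2 + 1, Q(x) = -2x, R(x) = 5, and match powers of x.
Initial conditions: a_0 = 3, a_1 = 3.
Setting the coefficient of each power of x to zero and solving order by order (substituting the coefficients already found):
  x^0: 2 a_2 + 5 a_0 = 0  ->  2 a_2 = -5 a_0 = -15  ->  a_2 = -15/2
  x^1: 6 a_3 + 3 a_1 = 0  ->  6 a_3 = -3 a_1 = -9  ->  a_3 = -3/2
  x^2: 12 a_4 + 5 a_2 = 0  ->  12 a_4 = -5 a_2 = 75/2  ->  a_4 = 25/8
  x^3: 20 a_5 + 11 a_3 = 0  ->  20 a_5 = -11 a_3 = 33/2  ->  a_5 = 33/40
Truncated series: y(x) = 3 + 3 x - (15/2) x^2 - (3/2) x^3 + (25/8) x^4 + (33/40) x^5 + O(x^6).

a_0 = 3; a_1 = 3; a_2 = -15/2; a_3 = -3/2; a_4 = 25/8; a_5 = 33/40


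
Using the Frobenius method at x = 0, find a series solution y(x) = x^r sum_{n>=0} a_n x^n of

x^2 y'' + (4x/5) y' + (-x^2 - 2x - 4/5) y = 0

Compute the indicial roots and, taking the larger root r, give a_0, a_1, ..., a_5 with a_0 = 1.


Write in Frobenius form y'' + (p(x)/x) y' + (q(x)/x^2) y = 0:
  p(x) = 4/5,  q(x) = -x^2 - 2x - 4/5.
Indicial equation: r(r-1) + (4/5) r + (-4/5) = 0 -> roots r_1 = 1, r_2 = -4/5.
Take r = r_1 = 1. Let y(x) = x^r sum_{n>=0} a_n x^n with a_0 = 1.
Substitute y = x^r sum a_n x^n and match x^{r+n}. The recurrence is
  D(n) a_n - 2 a_{n-1} - 1 a_{n-2} = 0,  where D(n) = (r+n)(r+n-1) + (4/5)(r+n) + (-4/5).
  a_n = [2 a_{n-1} + 1 a_{n-2}] / D(n).
Since the indicial polynomial factors as (r - r_1)(r - r_2), D(n) = (r_1 + n - r_1)(r_1 + n - r_2) = n(n + 9/5).
Evaluating step by step (a_0 = 1):
  n = 1: D(1) = 1(1 + 9/5) = 14/5; numerator = 2(1) = 2; a_1 = (2)/(14/5) = 5/7
  n = 2: D(2) = 2(2 + 9/5) = 38/5; numerator = 2(5/7) + 1(1) = 17/7; a_2 = (17/7)/(38/5) = 85/266
  n = 3: D(3) = 3(3 + 9/5) = 72/5; numerator = 2(85/266) + 1(5/7) = 180/133; a_3 = (180/133)/(72/5) = 25/266
  n = 4: D(4) = 4(4 + 9/5) = 116/5; numerator = 2(25/266) + 1(85/266) = 135/266; a_4 = (135/266)/(116/5) = 675/30856
  n = 5: D(5) = 5(5 + 9/5) = 34; numerator = 2(675/30856) + 1(25/266) = 2125/15428; a_5 = (2125/15428)/(34) = 125/30856

r = 1; a_0 = 1; a_1 = 5/7; a_2 = 85/266; a_3 = 25/266; a_4 = 675/30856; a_5 = 125/30856


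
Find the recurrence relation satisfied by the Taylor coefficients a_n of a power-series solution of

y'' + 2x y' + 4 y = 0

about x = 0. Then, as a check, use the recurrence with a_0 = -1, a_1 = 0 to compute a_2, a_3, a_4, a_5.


Substitute y = sum_n a_n x^n.
y''(x) has coefficient (n+2)(n+1) a_{n+2} at x^n;
2 x y'(x) has coefficient 2 n a_n at x^n (shift);
4 y(x) has coefficient 4 a_n at x^n.
Matching x^n: (n+2)(n+1) a_{n+2} + (2n + 4) a_n = 0.
Thus a_{n+2} = (-2n - 4) / ((n+1)(n+2)) * a_n.

Check with a_0 = -1, a_1 = 0 (apply the recurrence for n = 0, 1, 2, 3): a_0 = -1, a_1 = 0, a_2 = 2, a_3 = 0, a_4 = -4/3, a_5 = 0.

a_(n+2) = (-2n - 4) / ((n+1)(n+2)) * a_n; check: a_0 = -1, a_1 = 0, a_2 = 2, a_3 = 0, a_4 = -4/3, a_5 = 0


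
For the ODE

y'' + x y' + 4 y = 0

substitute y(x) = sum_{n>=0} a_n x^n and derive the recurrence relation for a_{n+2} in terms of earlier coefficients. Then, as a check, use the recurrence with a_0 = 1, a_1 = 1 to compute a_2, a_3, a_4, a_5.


Substitute y = sum_n a_n x^n.
y''(x) has coefficient (n+2)(n+1) a_{n+2} at x^n;
x y'(x) has coefficient n a_n at x^n (shift);
4 y(x) has coefficient 4 a_n at x^n.
Matching x^n: (n+2)(n+1) a_{n+2} + (n + 4) a_n = 0.
Thus a_{n+2} = (-n - 4) / ((n+1)(n+2)) * a_n.

Check with a_0 = 1, a_1 = 1 (apply the recurrence for n = 0, 1, 2, 3): a_0 = 1, a_1 = 1, a_2 = -2, a_3 = -5/6, a_4 = 1, a_5 = 7/24.

a_(n+2) = (-n - 4) / ((n+1)(n+2)) * a_n; check: a_0 = 1, a_1 = 1, a_2 = -2, a_3 = -5/6, a_4 = 1, a_5 = 7/24


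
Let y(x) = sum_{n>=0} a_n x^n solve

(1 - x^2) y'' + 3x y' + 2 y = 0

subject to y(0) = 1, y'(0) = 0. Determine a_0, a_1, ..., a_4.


Ansatz: y(x) = sum_{n>=0} a_n x^n, so y'(x) = sum_{n>=1} n a_n x^(n-1) and y''(x) = sum_{n>=2} n(n-1) a_n x^(n-2).
Substitute into P(x) y'' + Q(x) y' + R(x) y = 0 with P(x) = 1 - x^2, Q(x) = 3x, R(x) = 2, and match powers of x.
Initial conditions: a_0 = 1, a_1 = 0.
Setting the coefficient of each power of x to zero and solving order by order (substituting the coefficients already found):
  x^0: 2 a_2 + 2 a_0 = 0  ->  2 a_2 = -2 a_0 = -2  ->  a_2 = -1
  x^1: 6 a_3 + 5 a_1 = 0  ->  6 a_3 = -5 a_1 = 0  ->  a_3 = 0
  x^2: 12 a_4 + 6 a_2 = 0  ->  12 a_4 = -6 a_2 = 6  ->  a_4 = 1/2
Truncated series: y(x) = 1 - x^2 + (1/2) x^4 + O(x^5).

a_0 = 1; a_1 = 0; a_2 = -1; a_3 = 0; a_4 = 1/2


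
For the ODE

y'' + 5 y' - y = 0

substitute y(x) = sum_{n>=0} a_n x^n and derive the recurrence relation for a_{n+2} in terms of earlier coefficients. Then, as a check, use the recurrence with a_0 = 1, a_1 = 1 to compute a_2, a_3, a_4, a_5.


Substitute y = sum_n a_n x^n.
y''(x) has coefficient (n+2)(n+1) a_{n+2} at x^n;
5 y'(x) has coefficient 5 (n+1) a_{n+1} at x^n;
-y(x) has coefficient -1 a_n at x^n.
Matching x^n: (n+2)(n+1) a_{n+2} + 5 (n+1) a_{n+1} - 1 a_n = 0.
Thus a_{n+2} = [-5 (n+1) a_{n+1} + 1 a_n] / ((n+1)(n+2)).

Check with a_0 = 1, a_1 = 1 (apply the recurrence for n = 0, 1, 2, 3): a_0 = 1, a_1 = 1, a_2 = -2, a_3 = 7/2, a_4 = -109/24, a_5 = 283/60.

a_(n+2) = [-5 (n+1) a_(n+1) + 1 a_n] / ((n+1)(n+2)); check: a_0 = 1, a_1 = 1, a_2 = -2, a_3 = 7/2, a_4 = -109/24, a_5 = 283/60


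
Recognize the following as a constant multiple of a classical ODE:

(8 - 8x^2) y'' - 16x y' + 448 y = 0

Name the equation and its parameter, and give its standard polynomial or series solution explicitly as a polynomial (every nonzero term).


All three coefficients share the factor 8; dividing through by 8 gives  (1 - x^2) y'' - 2x y' + 56 y = 0.
This matches the Legendre equation (1 - x^2) y'' - 2x y' + n(n+1) y = 0 (note the -2x y' term) with n(n+1) = 56, so n = 7; the polynomial solution is P_7(x).
With y = sum_k a_k x^k, matching x^k gives (k+2)(k+1) a_{k+2} = [k(k+1) - n(n+1)] a_k = (k - 7)(k + 8) a_k. The right side vanishes at k = 7, so the series with the parity of 7 terminates at degree 7.
Standard normalization (P_n(1) = 1): leading coefficient (2n)!/(2^n (n!)^2) = 87178291200/(128*25401600) = 429/16, so a_7 = 429/16. Work downward with a_k = (k+1)(k+2) a_{k+2} / ((k - 7)(k + 8)):
  a_5 = (6)(7)(429/16) / ((5 - 7)(5 + 8)) = (9009/8)/(-26) = -693/16
  a_3 = (4)(5)(-693/16) / ((3 - 7)(3 + 8)) = (-3465/4)/(-44) = 315/16
  a_1 = (2)(3)(315/16) / ((1 - 7)(1 + 8)) = (945/8)/(-54) = -35/16
Hence P_7(x) = 429 x^7/16 - 693 x^5/16 + 315 x^3/16 - 35 x/16.

P_7(x); series = 429 x^7/16 - 693 x^5/16 + 315 x^3/16 - 35 x/16


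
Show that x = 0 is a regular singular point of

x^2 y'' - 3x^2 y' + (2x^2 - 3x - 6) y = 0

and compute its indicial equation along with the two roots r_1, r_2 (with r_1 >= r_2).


Divide by x^2 to reach normal form y'' + P_1(x) y' + P_2(x) y = 0 with P_1(x) = -3 and P_2(x) = 2 - 3/x - 6/x^2.
x = 0 is a singular point because the y-coefficient 2 - 3/x - 6/x^2 has a pole at x = 0.
It is a regular singular point because x P_1(x) = p(x) = -3x and x^2 P_2(x) = q(x) = 2x^2 - 3x - 6 are polynomials, hence analytic at x = 0.
p(0) = 0,  q(0) = -6.
Indicial equation: r(r-1) + p(0) r + q(0) = 0, i.e. r^2 + (p(0) - 1) r + q(0) = 0, i.e. r^2 - 1 r - 6 = 0.
Discriminant: (-1)^2 - 4(-6) = 25, so r = (1 ± 5)/2.
Solving: r_1 = 3, r_2 = -2.

indicial: r^2 - 1 r - 6 = 0; roots r_1 = 3, r_2 = -2


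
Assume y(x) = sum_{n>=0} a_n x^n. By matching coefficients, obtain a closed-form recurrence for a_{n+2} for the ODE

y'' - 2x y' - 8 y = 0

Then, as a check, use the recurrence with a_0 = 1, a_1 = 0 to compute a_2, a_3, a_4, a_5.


Substitute y = sum_n a_n x^n.
y''(x) has coefficient (n+2)(n+1) a_{n+2} at x^n;
-2 x y'(x) has coefficient -2 n a_n at x^n (shift);
-8 y(x) has coefficient -8 a_n at x^n.
Matching x^n: (n+2)(n+1) a_{n+2} + (-2n - 8) a_n = 0.
Thus a_{n+2} = (2n + 8) / ((n+1)(n+2)) * a_n.

Check with a_0 = 1, a_1 = 0 (apply the recurrence for n = 0, 1, 2, 3): a_0 = 1, a_1 = 0, a_2 = 4, a_3 = 0, a_4 = 4, a_5 = 0.

a_(n+2) = (2n + 8) / ((n+1)(n+2)) * a_n; check: a_0 = 1, a_1 = 0, a_2 = 4, a_3 = 0, a_4 = 4, a_5 = 0


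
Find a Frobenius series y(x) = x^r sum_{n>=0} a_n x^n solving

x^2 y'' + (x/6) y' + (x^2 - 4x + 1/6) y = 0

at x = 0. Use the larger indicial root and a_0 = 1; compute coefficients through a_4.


Write in Frobenius form y'' + (p(x)/x) y' + (q(x)/x^2) y = 0:
  p(x) = 1/6,  q(x) = x^2 - 4x + 1/6.
Indicial equation: r(r-1) + (1/6) r + (1/6) = 0 -> roots r_1 = 1/2, r_2 = 1/3.
Take r = r_1 = 1/2. Let y(x) = x^r sum_{n>=0} a_n x^n with a_0 = 1.
Substitute y = x^r sum a_n x^n and match x^{r+n}. The recurrence is
  D(n) a_n - 4 a_{n-1} + 1 a_{n-2} = 0,  where D(n) = (r+n)(r+n-1) + (1/6)(r+n) + (1/6).
  a_n = [4 a_{n-1} - 1 a_{n-2}] / D(n).
Since the indicial polynomial factors as (r - r_1)(r - r_2), D(n) = (r_1 + n - r_1)(r_1 + n - r_2) = n(n + 1/6).
Evaluating step by step (a_0 = 1):
  n = 1: D(1) = 1(1 + 1/6) = 7/6; numerator = 4(1) = 4; a_1 = (4)/(7/6) = 24/7
  n = 2: D(2) = 2(2 + 1/6) = 13/3; numerator = 4(24/7) - 1(1) = 89/7; a_2 = (89/7)/(13/3) = 267/91
  n = 3: D(3) = 3(3 + 1/6) = 19/2; numerator = 4(267/91) - 1(24/7) = 108/13; a_3 = (108/13)/(19/2) = 216/247
  n = 4: D(4) = 4(4 + 1/6) = 50/3; numerator = 4(216/247) - 1(267/91) = 75/133; a_4 = (75/133)/(50/3) = 9/266

r = 1/2; a_0 = 1; a_1 = 24/7; a_2 = 267/91; a_3 = 216/247; a_4 = 9/266


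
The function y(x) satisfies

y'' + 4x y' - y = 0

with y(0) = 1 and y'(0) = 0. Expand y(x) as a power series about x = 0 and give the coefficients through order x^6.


Ansatz: y(x) = sum_{n>=0} a_n x^n, so y'(x) = sum_{n>=1} n a_n x^(n-1) and y''(x) = sum_{n>=2} n(n-1) a_n x^(n-2).
Substitute into P(x) y'' + Q(x) y' + R(x) y = 0 with P(x) = 1, Q(x) = 4x, R(x) = -1, and match powers of x.
Initial conditions: a_0 = 1, a_1 = 0.
Setting the coefficient of each power of x to zero and solving order by order (substituting the coefficients already found):
  x^0: 2 a_2 - a_0 = 0  ->  2 a_2 = a_0 = 1  ->  a_2 = 1/2
  x^1: 6 a_3 + 3 a_1 = 0  ->  6 a_3 = -3 a_1 = 0  ->  a_3 = 0
  x^2: 12 a_4 + 7 a_2 = 0  ->  12 a_4 = -7 a_2 = -7/2  ->  a_4 = -7/24
  x^3: 20 a_5 + 11 a_3 = 0  ->  20 a_5 = -11 a_3 = 0  ->  a_5 = 0
  x^4: 30 a_6 + 15 a_4 = 0  ->  30 a_6 = -15 a_4 = 35/8  ->  a_6 = 7/48
Truncated series: y(x) = 1 + (1/2) x^2 - (7/24) x^4 + (7/48) x^6 + O(x^7).

a_0 = 1; a_1 = 0; a_2 = 1/2; a_3 = 0; a_4 = -7/24; a_5 = 0; a_6 = 7/48


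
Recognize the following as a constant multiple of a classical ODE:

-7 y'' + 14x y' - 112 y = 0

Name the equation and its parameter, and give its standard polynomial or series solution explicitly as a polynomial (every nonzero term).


All three coefficients share the factor -7; dividing through by -7 gives  y'' - 2x y' + 16 y = 0.
This matches the Hermite equation y'' - 2x y' + 2n y = 0 with 2n = 16, so n = 8; the polynomial solution is H_8(x).
With y = sum_k a_k x^k, matching x^k gives (k+2)(k+1) a_{k+2} = 2(k - n) a_k = 2(k - 8) a_k. The right side vanishes at k = 8, so the series with the parity of 8 terminates at degree 8.
Standard normalization: leading coefficient of H_n is 2^n, so a_8 = 2^8 = 256. Work downward with a_k = (k+1)(k+2) a_{k+2} / (2(k - n)):
  a_6 = (7)(8)(256) / (2(6 - 8)) = 14336/(-4) = -3584
  a_4 = (5)(6)(-3584) / (2(4 - 8)) = -107520/(-8) = 13440
  a_2 = (3)(4)(13440) / (2(2 - 8)) = 161280/(-12) = -13440
  a_0 = (1)(2)(-13440) / (2(0 - 8)) = -26880/(-16) = 1680
Hence H_8(x) = 256 x^8 - 3584 x^6 + 13440 x^4 - 13440 x^2 + 1680.

H_8(x); series = 256 x^8 - 3584 x^6 + 13440 x^4 - 13440 x^2 + 1680


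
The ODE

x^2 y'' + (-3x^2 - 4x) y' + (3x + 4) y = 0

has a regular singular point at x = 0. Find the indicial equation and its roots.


Divide by x^2 to reach normal form y'' + P_1(x) y' + P_2(x) y = 0 with P_1(x) = -3 - 4/x and P_2(x) = 3/x + 4/x^2.
x = 0 is a singular point because the y'-coefficient -3 - 4/x has a pole at x = 0 and the y-coefficient 3/x + 4/x^2 has a pole at x = 0.
It is a regular singular point because x P_1(x) = p(x) = -3x - 4 and x^2 P_2(x) = q(x) = 3x + 4 are polynomials, hence analytic at x = 0.
p(0) = -4,  q(0) = 4.
Indicial equation: r(r-1) + p(0) r + q(0) = 0, i.e. r^2 + (p(0) - 1) r + q(0) = 0, i.e. r^2 - 5 r + 4 = 0.
Discriminant: (-5)^2 - 4(4) = 9, so r = (5 ± 3)/2.
Solving: r_1 = 4, r_2 = 1.

indicial: r^2 - 5 r + 4 = 0; roots r_1 = 4, r_2 = 1


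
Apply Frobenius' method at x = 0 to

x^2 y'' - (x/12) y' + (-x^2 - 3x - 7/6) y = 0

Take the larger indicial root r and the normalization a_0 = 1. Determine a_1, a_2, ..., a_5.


Write in Frobenius form y'' + (p(x)/x) y' + (q(x)/x^2) y = 0:
  p(x) = -1/12,  q(x) = -x^2 - 3x - 7/6.
Indicial equation: r(r-1) + (-1/12) r + (-7/6) = 0 -> roots r_1 = 7/4, r_2 = -2/3.
Take r = r_1 = 7/4. Let y(x) = x^r sum_{n>=0} a_n x^n with a_0 = 1.
Substitute y = x^r sum a_n x^n and match x^{r+n}. The recurrence is
  D(n) a_n - 3 a_{n-1} - 1 a_{n-2} = 0,  where D(n) = (r+n)(r+n-1) + (-1/12)(r+n) + (-7/6).
  a_n = [3 a_{n-1} + 1 a_{n-2}] / D(n).
Since the indicial polynomial factors as (r - r_1)(r - r_2), D(n) = (r_1 + n - r_1)(r_1 + n - r_2) = n(n + 29/12).
Evaluating step by step (a_0 = 1):
  n = 1: D(1) = 1(1 + 29/12) = 41/12; numerator = 3(1) = 3; a_1 = (3)/(41/12) = 36/41
  n = 2: D(2) = 2(2 + 29/12) = 53/6; numerator = 3(36/41) + 1(1) = 149/41; a_2 = (149/41)/(53/6) = 894/2173
  n = 3: D(3) = 3(3 + 29/12) = 65/4; numerator = 3(894/2173) + 1(36/41) = 4590/2173; a_3 = (4590/2173)/(65/4) = 3672/28249
  n = 4: D(4) = 4(4 + 29/12) = 77/3; numerator = 3(3672/28249) + 1(894/2173) = 22638/28249; a_4 = (22638/28249)/(77/3) = 882/28249
  n = 5: D(5) = 5(5 + 29/12) = 445/12; numerator = 3(882/28249) + 1(3672/28249) = 486/2173; a_5 = (486/2173)/(445/12) = 5832/966985

r = 7/4; a_0 = 1; a_1 = 36/41; a_2 = 894/2173; a_3 = 3672/28249; a_4 = 882/28249; a_5 = 5832/966985


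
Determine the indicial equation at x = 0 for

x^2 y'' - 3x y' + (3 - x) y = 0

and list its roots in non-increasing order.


Divide by x^2 to reach normal form y'' + P_1(x) y' + P_2(x) y = 0 with P_1(x) = -3/x and P_2(x) = -1/x + 3/x^2.
x = 0 is a singular point because the y'-coefficient -3/x has a pole at x = 0 and the y-coefficient -1/x + 3/x^2 has a pole at x = 0.
It is a regular singular point because x P_1(x) = p(x) = -3 and x^2 P_2(x) = q(x) = 3 - x are polynomials, hence analytic at x = 0.
p(0) = -3,  q(0) = 3.
Indicial equation: r(r-1) + p(0) r + q(0) = 0, i.e. r^2 + (p(0) - 1) r + q(0) = 0, i.e. r^2 - 4 r + 3 = 0.
Discriminant: (-4)^2 - 4(3) = 4, so r = (4 ± 2)/2.
Solving: r_1 = 3, r_2 = 1.

indicial: r^2 - 4 r + 3 = 0; roots r_1 = 3, r_2 = 1


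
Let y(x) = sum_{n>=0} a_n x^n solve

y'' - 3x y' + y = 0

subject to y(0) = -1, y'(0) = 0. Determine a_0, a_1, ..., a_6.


Ansatz: y(x) = sum_{n>=0} a_n x^n, so y'(x) = sum_{n>=1} n a_n x^(n-1) and y''(x) = sum_{n>=2} n(n-1) a_n x^(n-2).
Substitute into P(x) y'' + Q(x) y' + R(x) y = 0 with P(x) = 1, Q(x) = -3x, R(x) = 1, and match powers of x.
Initial conditions: a_0 = -1, a_1 = 0.
Setting the coefficient of each power of x to zero and solving order by order (substituting the coefficients already found):
  x^0: 2 a_2 + a_0 = 0  ->  2 a_2 = -a_0 = 1  ->  a_2 = 1/2
  x^1: 6 a_3 - 2 a_1 = 0  ->  6 a_3 = 2 a_1 = 0  ->  a_3 = 0
  x^2: 12 a_4 - 5 a_2 = 0  ->  12 a_4 = 5 a_2 = 5/2  ->  a_4 = 5/24
  x^3: 20 a_5 - 8 a_3 = 0  ->  20 a_5 = 8 a_3 = 0  ->  a_5 = 0
  x^4: 30 a_6 - 11 a_4 = 0  ->  30 a_6 = 11 a_4 = 55/24  ->  a_6 = 11/144
Truncated series: y(x) = -1 + (1/2) x^2 + (5/24) x^4 + (11/144) x^6 + O(x^7).

a_0 = -1; a_1 = 0; a_2 = 1/2; a_3 = 0; a_4 = 5/24; a_5 = 0; a_6 = 11/144


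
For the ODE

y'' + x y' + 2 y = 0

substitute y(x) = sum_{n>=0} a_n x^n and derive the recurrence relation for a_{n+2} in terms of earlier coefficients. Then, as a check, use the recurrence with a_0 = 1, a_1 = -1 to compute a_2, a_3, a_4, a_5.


Substitute y = sum_n a_n x^n.
y''(x) has coefficient (n+2)(n+1) a_{n+2} at x^n;
x y'(x) has coefficient n a_n at x^n (shift);
2 y(x) has coefficient 2 a_n at x^n.
Matching x^n: (n+2)(n+1) a_{n+2} + (n + 2) a_n = 0.
Thus a_{n+2} = (-n - 2) / ((n+1)(n+2)) * a_n.

Check with a_0 = 1, a_1 = -1 (apply the recurrence for n = 0, 1, 2, 3): a_0 = 1, a_1 = -1, a_2 = -1, a_3 = 1/2, a_4 = 1/3, a_5 = -1/8.

a_(n+2) = (-n - 2) / ((n+1)(n+2)) * a_n; check: a_0 = 1, a_1 = -1, a_2 = -1, a_3 = 1/2, a_4 = 1/3, a_5 = -1/8
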